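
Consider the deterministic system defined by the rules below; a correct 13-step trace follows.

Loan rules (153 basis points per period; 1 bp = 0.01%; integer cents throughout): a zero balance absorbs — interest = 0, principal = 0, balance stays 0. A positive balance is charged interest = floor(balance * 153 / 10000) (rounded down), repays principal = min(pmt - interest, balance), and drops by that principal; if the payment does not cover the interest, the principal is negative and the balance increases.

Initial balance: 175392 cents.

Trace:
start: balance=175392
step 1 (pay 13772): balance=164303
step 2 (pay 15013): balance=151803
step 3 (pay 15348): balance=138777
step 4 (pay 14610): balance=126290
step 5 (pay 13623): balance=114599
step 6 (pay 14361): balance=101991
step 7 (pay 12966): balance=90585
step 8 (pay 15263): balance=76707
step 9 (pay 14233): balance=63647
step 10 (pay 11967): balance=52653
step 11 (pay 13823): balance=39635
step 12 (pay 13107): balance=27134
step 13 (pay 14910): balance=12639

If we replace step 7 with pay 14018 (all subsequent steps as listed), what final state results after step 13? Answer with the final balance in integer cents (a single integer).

(re-executing from step 7 with the substitution; state before step 7: balance=101991)
step 7 (pay 14018): balance=89533
step 8 (pay 15263): balance=75639
step 9 (pay 14233): balance=62563
step 10 (pay 11967): balance=51553
step 11 (pay 13823): balance=38518
step 12 (pay 13107): balance=26000
step 13 (pay 14910): balance=11487

11487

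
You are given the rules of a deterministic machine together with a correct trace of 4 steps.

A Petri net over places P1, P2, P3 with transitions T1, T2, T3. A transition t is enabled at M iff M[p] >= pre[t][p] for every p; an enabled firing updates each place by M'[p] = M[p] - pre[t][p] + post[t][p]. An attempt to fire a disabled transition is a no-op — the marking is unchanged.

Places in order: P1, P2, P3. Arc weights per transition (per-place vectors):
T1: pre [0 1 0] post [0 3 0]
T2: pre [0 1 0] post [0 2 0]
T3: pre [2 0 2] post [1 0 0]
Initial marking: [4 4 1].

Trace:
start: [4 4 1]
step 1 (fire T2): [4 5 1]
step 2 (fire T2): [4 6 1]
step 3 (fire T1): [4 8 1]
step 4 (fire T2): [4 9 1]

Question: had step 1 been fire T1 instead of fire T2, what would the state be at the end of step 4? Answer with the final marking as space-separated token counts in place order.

4 10 1

(re-executing from step 1 with the substitution; state before step 1: [4 4 1])
step 1 (fire T1): [4 6 1]
step 2 (fire T2): [4 7 1]
step 3 (fire T1): [4 9 1]
step 4 (fire T2): [4 10 1]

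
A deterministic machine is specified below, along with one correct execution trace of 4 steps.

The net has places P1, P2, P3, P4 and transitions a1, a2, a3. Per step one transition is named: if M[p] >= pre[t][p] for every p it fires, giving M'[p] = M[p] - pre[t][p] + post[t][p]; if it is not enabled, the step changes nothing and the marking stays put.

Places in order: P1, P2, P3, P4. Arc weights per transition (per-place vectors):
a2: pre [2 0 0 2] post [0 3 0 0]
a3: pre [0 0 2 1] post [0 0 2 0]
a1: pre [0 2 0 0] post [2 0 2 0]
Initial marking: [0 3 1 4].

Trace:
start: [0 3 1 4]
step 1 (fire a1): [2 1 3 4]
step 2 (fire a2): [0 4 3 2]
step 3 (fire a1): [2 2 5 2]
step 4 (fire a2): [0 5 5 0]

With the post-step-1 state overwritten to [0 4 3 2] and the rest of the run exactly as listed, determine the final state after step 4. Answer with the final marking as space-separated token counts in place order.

0 5 5 0

state after step 1 := [0 4 3 2]
step 2 (fire a2): [0 4 3 2]
step 3 (fire a1): [2 2 5 2]
step 4 (fire a2): [0 5 5 0]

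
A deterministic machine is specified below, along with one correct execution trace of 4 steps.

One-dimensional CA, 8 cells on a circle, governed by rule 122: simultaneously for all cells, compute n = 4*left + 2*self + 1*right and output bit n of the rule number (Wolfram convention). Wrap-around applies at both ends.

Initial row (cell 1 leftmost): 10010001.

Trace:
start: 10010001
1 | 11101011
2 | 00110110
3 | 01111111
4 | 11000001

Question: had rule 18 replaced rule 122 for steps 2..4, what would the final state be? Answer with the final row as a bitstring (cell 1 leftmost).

(re-executing steps 2..4 under rule 18; state before step 2: 11101011)
2 | 00000000
3 | 00000000
4 | 00000000

00000000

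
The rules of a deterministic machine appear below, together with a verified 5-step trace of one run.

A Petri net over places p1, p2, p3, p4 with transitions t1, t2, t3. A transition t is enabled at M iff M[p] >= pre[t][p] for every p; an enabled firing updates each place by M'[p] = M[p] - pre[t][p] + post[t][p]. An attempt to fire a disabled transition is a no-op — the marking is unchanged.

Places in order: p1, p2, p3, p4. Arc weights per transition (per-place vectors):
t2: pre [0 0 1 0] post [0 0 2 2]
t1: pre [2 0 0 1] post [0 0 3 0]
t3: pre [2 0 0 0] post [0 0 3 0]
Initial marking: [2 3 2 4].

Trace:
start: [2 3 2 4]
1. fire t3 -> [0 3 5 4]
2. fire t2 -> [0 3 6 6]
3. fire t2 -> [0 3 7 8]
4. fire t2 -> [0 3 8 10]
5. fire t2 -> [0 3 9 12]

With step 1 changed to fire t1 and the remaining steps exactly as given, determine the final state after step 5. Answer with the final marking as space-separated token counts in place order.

(re-executing from step 1 with the substitution; state before step 1: [2 3 2 4])
1. fire t1 -> [0 3 5 3]
2. fire t2 -> [0 3 6 5]
3. fire t2 -> [0 3 7 7]
4. fire t2 -> [0 3 8 9]
5. fire t2 -> [0 3 9 11]

0 3 9 11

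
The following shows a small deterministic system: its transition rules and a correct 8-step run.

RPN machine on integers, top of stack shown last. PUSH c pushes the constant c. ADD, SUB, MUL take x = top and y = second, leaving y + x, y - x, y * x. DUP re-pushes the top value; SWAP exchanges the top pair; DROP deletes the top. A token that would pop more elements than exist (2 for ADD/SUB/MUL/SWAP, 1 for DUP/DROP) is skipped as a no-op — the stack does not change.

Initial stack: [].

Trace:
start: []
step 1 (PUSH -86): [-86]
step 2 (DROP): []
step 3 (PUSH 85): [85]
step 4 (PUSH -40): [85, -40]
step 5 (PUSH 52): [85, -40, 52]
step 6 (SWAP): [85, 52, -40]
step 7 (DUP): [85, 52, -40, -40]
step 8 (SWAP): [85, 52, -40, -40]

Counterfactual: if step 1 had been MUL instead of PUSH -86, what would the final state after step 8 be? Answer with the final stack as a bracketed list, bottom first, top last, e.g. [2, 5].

(re-executing from step 1 with the substitution; state before step 1: [])
step 1 (MUL): []
step 2 (DROP): []
step 3 (PUSH 85): [85]
step 4 (PUSH -40): [85, -40]
step 5 (PUSH 52): [85, -40, 52]
step 6 (SWAP): [85, 52, -40]
step 7 (DUP): [85, 52, -40, -40]
step 8 (SWAP): [85, 52, -40, -40]

[85, 52, -40, -40]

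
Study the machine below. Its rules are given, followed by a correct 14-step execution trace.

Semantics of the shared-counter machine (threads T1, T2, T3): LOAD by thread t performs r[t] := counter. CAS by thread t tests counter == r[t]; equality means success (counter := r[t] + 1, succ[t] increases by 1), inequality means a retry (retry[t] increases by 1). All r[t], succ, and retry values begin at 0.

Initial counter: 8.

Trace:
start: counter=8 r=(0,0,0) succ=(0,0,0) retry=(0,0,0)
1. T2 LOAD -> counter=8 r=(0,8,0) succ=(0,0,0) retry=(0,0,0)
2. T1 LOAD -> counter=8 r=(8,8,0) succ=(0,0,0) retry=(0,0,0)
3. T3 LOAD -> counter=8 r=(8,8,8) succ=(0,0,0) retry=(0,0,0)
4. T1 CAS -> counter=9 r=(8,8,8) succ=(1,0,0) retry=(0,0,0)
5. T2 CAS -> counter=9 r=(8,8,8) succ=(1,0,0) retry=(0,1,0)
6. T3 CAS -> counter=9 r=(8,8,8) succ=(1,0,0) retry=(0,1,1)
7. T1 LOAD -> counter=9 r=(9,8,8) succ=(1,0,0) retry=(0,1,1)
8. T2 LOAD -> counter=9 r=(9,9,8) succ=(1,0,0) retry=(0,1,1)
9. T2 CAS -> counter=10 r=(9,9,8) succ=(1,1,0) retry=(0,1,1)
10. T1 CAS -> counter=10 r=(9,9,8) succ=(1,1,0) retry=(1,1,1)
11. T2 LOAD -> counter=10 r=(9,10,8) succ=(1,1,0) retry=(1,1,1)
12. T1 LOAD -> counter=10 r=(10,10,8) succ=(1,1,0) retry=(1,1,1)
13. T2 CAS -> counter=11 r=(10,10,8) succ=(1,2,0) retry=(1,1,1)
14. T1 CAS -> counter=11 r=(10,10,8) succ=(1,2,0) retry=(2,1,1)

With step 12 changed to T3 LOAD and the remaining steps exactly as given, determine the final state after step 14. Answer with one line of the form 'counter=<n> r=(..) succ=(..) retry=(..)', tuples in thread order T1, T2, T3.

(re-executing from step 12 with the substitution; state before step 12: counter=10 r=(9,10,8) succ=(1,1,0) retry=(1,1,1))
12. T3 LOAD -> counter=10 r=(9,10,10) succ=(1,1,0) retry=(1,1,1)
13. T2 CAS -> counter=11 r=(9,10,10) succ=(1,2,0) retry=(1,1,1)
14. T1 CAS -> counter=11 r=(9,10,10) succ=(1,2,0) retry=(2,1,1)

counter=11 r=(9,10,10) succ=(1,2,0) retry=(2,1,1)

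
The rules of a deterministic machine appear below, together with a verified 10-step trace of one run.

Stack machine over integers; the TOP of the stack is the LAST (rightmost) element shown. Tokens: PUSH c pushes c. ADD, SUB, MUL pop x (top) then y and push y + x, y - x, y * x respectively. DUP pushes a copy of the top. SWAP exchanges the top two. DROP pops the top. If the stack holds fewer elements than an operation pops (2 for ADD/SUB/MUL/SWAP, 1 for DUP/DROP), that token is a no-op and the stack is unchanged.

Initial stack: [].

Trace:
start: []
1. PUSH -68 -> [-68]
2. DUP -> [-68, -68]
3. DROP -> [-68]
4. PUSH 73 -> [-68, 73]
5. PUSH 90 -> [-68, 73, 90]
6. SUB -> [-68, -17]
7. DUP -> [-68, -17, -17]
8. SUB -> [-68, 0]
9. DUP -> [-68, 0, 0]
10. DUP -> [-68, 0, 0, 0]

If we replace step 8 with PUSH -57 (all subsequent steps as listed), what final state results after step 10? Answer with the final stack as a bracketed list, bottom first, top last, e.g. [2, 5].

[-68, -17, -17, -57, -57, -57]

(re-executing from step 8 with the substitution; state before step 8: [-68, -17, -17])
8. PUSH -57 -> [-68, -17, -17, -57]
9. DUP -> [-68, -17, -17, -57, -57]
10. DUP -> [-68, -17, -17, -57, -57, -57]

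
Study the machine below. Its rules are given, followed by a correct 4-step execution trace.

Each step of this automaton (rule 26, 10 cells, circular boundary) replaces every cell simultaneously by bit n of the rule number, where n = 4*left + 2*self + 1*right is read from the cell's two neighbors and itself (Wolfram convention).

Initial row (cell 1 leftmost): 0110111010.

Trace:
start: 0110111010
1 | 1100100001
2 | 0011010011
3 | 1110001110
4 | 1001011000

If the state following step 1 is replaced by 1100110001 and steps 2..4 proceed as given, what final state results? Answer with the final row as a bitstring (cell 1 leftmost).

state after step 1 := 1100110001
2 | 0011101011
3 | 1110000010
4 | 1001000100

1001000100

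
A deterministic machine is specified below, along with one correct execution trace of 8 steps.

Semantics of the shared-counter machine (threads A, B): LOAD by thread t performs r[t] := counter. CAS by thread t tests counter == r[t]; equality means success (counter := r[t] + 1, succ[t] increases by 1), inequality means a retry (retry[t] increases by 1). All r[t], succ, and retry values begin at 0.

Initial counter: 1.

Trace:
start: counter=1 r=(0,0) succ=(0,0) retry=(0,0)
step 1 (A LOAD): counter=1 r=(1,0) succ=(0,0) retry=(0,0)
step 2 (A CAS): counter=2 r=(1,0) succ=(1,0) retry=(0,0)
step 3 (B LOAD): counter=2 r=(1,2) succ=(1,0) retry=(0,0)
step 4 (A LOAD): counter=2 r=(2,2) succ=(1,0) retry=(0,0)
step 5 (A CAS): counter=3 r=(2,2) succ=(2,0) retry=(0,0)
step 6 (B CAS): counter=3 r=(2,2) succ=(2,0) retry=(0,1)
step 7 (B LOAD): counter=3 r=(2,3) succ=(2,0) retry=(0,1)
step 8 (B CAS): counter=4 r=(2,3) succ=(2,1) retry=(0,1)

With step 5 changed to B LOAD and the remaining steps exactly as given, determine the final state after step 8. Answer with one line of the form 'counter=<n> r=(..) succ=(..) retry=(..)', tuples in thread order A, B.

counter=4 r=(2,3) succ=(1,2) retry=(0,0)

(re-executing from step 5 with the substitution; state before step 5: counter=2 r=(2,2) succ=(1,0) retry=(0,0))
step 5 (B LOAD): counter=2 r=(2,2) succ=(1,0) retry=(0,0)
step 6 (B CAS): counter=3 r=(2,2) succ=(1,1) retry=(0,0)
step 7 (B LOAD): counter=3 r=(2,3) succ=(1,1) retry=(0,0)
step 8 (B CAS): counter=4 r=(2,3) succ=(1,2) retry=(0,0)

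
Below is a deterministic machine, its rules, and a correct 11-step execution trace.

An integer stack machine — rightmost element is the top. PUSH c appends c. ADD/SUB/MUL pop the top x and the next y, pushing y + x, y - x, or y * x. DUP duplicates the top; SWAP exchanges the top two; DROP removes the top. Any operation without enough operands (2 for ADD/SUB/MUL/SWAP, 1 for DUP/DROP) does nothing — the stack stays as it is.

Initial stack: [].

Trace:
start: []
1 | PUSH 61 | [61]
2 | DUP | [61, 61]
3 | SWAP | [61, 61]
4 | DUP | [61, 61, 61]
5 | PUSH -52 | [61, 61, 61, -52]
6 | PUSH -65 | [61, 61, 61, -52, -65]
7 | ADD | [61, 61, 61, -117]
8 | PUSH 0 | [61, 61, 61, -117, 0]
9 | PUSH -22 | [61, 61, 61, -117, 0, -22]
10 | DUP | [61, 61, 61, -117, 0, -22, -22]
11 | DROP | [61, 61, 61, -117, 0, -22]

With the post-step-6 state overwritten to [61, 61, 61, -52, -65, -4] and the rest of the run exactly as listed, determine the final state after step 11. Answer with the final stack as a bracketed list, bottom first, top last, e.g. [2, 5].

[61, 61, 61, -52, -69, 0, -22]

state after step 6 := [61, 61, 61, -52, -65, -4]
7 | ADD | [61, 61, 61, -52, -69]
8 | PUSH 0 | [61, 61, 61, -52, -69, 0]
9 | PUSH -22 | [61, 61, 61, -52, -69, 0, -22]
10 | DUP | [61, 61, 61, -52, -69, 0, -22, -22]
11 | DROP | [61, 61, 61, -52, -69, 0, -22]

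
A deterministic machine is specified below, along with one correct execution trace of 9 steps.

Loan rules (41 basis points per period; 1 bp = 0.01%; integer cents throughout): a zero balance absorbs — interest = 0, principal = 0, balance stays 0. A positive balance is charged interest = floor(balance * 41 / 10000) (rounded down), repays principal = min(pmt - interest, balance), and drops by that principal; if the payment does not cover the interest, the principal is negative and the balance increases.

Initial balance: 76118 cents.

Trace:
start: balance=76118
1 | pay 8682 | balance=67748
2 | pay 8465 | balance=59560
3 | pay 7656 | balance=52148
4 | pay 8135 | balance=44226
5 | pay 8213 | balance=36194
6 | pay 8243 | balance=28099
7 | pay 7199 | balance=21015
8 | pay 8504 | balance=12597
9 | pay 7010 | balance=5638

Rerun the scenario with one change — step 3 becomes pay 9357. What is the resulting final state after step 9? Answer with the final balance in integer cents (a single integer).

(re-executing from step 3 with the substitution; state before step 3: balance=59560)
3 | pay 9357 | balance=50447
4 | pay 8135 | balance=42518
5 | pay 8213 | balance=34479
6 | pay 8243 | balance=26377
7 | pay 7199 | balance=19286
8 | pay 8504 | balance=10861
9 | pay 7010 | balance=3895

3895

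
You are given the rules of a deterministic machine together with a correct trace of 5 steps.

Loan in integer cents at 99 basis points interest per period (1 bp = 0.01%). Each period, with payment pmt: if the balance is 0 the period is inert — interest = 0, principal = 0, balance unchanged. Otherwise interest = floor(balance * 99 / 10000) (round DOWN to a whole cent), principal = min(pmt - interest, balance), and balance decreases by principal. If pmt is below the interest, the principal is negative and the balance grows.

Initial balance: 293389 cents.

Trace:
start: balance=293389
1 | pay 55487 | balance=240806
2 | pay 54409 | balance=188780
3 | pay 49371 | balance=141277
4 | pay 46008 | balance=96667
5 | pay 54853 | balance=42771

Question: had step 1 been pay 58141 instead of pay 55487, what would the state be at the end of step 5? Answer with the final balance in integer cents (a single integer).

40010

(re-executing from step 1 with the substitution; state before step 1: balance=293389)
1 | pay 58141 | balance=238152
2 | pay 54409 | balance=186100
3 | pay 49371 | balance=138571
4 | pay 46008 | balance=93934
5 | pay 54853 | balance=40010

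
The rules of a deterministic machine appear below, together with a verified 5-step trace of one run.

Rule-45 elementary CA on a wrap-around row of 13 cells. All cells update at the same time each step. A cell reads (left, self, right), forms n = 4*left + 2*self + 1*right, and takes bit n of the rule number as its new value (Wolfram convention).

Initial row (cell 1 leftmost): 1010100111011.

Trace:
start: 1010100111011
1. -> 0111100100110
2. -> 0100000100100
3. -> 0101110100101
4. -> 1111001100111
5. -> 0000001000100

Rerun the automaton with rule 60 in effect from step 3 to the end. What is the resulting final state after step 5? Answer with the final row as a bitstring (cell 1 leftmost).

1111100111011

(re-executing steps 3..5 under rule 60; state before step 3: 0100000100100)
3. -> 0110000110110
4. -> 0101000101101
5. -> 1111100111011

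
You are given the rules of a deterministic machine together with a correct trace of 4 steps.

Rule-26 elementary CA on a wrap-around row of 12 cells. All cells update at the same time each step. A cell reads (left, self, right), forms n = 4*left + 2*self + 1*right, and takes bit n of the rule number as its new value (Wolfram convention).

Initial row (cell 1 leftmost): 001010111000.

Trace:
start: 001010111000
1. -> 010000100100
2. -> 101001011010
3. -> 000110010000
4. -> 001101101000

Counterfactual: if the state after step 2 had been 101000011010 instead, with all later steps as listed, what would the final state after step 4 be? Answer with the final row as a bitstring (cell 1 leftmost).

001011101000

state after step 2 := 101000011010
3. -> 000100110000
4. -> 001011101000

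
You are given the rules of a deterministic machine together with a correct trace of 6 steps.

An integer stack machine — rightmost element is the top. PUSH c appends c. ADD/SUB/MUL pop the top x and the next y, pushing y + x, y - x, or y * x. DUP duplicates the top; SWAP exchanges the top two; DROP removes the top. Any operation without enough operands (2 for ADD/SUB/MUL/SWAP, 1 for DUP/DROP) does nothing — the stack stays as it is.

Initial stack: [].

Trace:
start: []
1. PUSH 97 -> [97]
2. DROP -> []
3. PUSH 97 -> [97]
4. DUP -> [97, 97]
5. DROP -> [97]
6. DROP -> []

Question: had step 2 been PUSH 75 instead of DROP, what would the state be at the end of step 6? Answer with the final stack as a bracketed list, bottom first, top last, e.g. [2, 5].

(re-executing from step 2 with the substitution; state before step 2: [97])
2. PUSH 75 -> [97, 75]
3. PUSH 97 -> [97, 75, 97]
4. DUP -> [97, 75, 97, 97]
5. DROP -> [97, 75, 97]
6. DROP -> [97, 75]

[97, 75]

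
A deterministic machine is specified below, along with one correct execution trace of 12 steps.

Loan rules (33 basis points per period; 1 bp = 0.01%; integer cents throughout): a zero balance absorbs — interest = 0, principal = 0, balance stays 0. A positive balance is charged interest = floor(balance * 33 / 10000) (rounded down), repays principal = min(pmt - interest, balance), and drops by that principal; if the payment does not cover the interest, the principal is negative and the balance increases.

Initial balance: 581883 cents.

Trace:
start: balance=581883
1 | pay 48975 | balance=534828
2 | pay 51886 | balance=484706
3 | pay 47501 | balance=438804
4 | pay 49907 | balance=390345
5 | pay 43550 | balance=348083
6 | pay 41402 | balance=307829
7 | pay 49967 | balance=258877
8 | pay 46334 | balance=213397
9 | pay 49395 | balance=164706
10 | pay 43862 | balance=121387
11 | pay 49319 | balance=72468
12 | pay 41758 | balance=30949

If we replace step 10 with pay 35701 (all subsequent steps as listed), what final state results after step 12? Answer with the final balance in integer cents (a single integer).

39164

(re-executing from step 10 with the substitution; state before step 10: balance=164706)
10 | pay 35701 | balance=129548
11 | pay 49319 | balance=80656
12 | pay 41758 | balance=39164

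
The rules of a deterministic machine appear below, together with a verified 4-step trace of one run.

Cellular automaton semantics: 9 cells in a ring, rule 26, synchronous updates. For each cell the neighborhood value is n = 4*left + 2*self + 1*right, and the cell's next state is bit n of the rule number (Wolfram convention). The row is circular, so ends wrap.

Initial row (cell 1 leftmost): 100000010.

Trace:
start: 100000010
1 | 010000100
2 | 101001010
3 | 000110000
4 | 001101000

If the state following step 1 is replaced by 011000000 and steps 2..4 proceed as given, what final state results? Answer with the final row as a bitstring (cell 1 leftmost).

state after step 1 := 011000000
2 | 110100000
3 | 100010001
4 | 010101011

010101011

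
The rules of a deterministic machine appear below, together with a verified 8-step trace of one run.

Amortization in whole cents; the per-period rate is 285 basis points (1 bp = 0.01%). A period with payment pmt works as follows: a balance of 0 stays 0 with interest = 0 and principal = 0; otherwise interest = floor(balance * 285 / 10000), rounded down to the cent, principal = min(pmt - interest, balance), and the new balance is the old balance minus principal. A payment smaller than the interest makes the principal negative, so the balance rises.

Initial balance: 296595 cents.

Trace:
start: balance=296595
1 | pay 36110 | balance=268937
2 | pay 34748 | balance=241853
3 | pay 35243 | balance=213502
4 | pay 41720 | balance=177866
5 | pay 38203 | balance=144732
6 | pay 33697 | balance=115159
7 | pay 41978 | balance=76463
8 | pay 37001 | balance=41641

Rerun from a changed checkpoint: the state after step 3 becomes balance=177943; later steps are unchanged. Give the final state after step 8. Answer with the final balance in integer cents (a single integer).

717

state after step 3 := balance=177943
4 | pay 41720 | balance=141294
5 | pay 38203 | balance=107117
6 | pay 33697 | balance=76472
7 | pay 41978 | balance=36673
8 | pay 37001 | balance=717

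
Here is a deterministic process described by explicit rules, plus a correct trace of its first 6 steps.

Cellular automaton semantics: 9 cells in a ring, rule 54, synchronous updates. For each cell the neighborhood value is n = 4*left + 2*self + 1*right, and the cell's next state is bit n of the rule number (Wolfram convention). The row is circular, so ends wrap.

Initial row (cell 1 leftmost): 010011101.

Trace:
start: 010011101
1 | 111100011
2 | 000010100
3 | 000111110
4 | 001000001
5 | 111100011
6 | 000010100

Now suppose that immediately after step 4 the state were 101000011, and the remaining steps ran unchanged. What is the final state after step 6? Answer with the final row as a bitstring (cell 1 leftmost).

100011110

state after step 4 := 101000011
5 | 011100100
6 | 100011110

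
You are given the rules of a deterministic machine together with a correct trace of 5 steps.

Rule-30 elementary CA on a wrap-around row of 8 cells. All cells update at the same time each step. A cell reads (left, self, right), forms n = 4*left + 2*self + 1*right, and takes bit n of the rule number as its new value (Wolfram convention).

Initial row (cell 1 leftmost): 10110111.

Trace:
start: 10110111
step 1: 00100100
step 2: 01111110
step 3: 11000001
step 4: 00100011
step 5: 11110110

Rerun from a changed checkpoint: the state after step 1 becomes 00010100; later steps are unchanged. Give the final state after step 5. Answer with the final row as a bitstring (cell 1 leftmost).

01010001

state after step 1 := 00010100
step 2: 00110110
step 3: 01100101
step 4: 01011101
step 5: 01010001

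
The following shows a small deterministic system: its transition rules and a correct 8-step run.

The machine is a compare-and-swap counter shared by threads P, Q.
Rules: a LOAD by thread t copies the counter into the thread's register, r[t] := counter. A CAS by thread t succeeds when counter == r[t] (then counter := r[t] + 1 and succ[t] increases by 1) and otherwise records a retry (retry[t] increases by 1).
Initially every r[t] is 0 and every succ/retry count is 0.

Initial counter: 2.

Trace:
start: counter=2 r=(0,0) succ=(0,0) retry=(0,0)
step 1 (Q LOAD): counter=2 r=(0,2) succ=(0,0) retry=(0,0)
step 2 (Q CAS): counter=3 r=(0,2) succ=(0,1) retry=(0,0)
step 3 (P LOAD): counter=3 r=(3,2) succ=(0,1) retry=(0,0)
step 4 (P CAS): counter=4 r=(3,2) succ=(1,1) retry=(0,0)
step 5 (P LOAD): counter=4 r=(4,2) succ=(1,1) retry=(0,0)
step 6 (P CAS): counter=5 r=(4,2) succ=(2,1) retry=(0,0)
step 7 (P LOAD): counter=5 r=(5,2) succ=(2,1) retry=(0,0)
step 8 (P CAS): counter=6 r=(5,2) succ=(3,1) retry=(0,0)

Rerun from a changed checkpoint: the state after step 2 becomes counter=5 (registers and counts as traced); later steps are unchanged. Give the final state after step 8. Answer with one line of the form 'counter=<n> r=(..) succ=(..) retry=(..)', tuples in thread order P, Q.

counter=8 r=(7,2) succ=(3,1) retry=(0,0)

state after step 2 := counter=5 r=(0,2) succ=(0,1) retry=(0,0)
step 3 (P LOAD): counter=5 r=(5,2) succ=(0,1) retry=(0,0)
step 4 (P CAS): counter=6 r=(5,2) succ=(1,1) retry=(0,0)
step 5 (P LOAD): counter=6 r=(6,2) succ=(1,1) retry=(0,0)
step 6 (P CAS): counter=7 r=(6,2) succ=(2,1) retry=(0,0)
step 7 (P LOAD): counter=7 r=(7,2) succ=(2,1) retry=(0,0)
step 8 (P CAS): counter=8 r=(7,2) succ=(3,1) retry=(0,0)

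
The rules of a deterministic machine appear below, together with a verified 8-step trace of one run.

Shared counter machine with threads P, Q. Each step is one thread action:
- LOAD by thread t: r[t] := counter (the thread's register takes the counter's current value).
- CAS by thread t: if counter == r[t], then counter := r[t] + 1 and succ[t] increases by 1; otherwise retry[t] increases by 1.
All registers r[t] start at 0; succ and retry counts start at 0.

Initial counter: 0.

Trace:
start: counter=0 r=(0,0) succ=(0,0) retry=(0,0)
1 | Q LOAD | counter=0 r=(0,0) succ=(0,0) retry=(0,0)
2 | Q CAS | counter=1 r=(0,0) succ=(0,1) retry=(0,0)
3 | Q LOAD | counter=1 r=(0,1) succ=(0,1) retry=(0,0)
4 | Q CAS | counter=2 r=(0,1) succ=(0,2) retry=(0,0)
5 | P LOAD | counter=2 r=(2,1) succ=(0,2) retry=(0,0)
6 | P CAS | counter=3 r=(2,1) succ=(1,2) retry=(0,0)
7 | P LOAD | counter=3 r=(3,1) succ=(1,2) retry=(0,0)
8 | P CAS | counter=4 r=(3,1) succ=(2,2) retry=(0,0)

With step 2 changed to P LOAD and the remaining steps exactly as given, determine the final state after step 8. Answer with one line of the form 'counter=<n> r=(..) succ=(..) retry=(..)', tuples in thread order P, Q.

(re-executing from step 2 with the substitution; state before step 2: counter=0 r=(0,0) succ=(0,0) retry=(0,0))
2 | P LOAD | counter=0 r=(0,0) succ=(0,0) retry=(0,0)
3 | Q LOAD | counter=0 r=(0,0) succ=(0,0) retry=(0,0)
4 | Q CAS | counter=1 r=(0,0) succ=(0,1) retry=(0,0)
5 | P LOAD | counter=1 r=(1,0) succ=(0,1) retry=(0,0)
6 | P CAS | counter=2 r=(1,0) succ=(1,1) retry=(0,0)
7 | P LOAD | counter=2 r=(2,0) succ=(1,1) retry=(0,0)
8 | P CAS | counter=3 r=(2,0) succ=(2,1) retry=(0,0)

counter=3 r=(2,0) succ=(2,1) retry=(0,0)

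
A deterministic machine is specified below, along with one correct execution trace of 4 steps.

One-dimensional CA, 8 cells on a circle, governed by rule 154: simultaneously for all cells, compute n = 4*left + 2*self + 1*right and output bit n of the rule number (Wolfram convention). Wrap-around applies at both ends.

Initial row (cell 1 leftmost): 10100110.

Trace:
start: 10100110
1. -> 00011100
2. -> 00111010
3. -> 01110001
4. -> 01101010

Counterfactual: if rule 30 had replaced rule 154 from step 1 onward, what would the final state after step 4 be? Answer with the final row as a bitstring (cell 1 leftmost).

(re-executing steps 1..4 under rule 30; state before step 1: 10100110)
1. -> 10111100
2. -> 10100011
3. -> 00110110
4. -> 01100101

01100101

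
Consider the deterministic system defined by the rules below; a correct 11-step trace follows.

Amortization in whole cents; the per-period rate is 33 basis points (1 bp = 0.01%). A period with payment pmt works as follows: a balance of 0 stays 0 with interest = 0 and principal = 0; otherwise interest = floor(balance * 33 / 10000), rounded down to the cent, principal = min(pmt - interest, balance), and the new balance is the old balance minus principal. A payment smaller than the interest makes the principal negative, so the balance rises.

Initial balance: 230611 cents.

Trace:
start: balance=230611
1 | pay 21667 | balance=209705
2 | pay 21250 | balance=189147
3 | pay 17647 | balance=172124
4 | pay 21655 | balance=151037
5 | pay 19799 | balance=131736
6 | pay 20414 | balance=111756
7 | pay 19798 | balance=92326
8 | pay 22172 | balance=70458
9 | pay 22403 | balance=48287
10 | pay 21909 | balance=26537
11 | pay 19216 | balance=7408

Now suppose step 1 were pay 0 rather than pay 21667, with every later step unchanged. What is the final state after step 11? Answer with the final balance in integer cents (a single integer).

(re-executing from step 1 with the substitution; state before step 1: balance=230611)
1 | pay 0 | balance=231372
2 | pay 21250 | balance=210885
3 | pay 17647 | balance=193933
4 | pay 21655 | balance=172917
5 | pay 19799 | balance=153688
6 | pay 20414 | balance=133781
7 | pay 19798 | balance=114424
8 | pay 22172 | balance=92629
9 | pay 22403 | balance=70531
10 | pay 21909 | balance=48854
11 | pay 19216 | balance=29799

29799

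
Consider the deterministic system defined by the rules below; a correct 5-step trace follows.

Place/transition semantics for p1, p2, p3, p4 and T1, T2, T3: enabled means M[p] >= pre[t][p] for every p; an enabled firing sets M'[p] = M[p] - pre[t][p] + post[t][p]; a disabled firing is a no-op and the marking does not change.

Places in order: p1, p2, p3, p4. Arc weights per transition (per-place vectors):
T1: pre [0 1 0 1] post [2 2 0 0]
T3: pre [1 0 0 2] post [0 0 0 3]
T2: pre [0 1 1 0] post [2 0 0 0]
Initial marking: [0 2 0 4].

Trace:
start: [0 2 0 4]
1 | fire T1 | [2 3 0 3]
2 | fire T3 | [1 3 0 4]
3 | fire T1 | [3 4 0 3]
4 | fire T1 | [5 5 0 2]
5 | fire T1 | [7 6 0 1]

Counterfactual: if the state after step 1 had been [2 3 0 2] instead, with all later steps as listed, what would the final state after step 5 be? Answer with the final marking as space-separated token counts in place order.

7 6 0 0

state after step 1 := [2 3 0 2]
2 | fire T3 | [1 3 0 3]
3 | fire T1 | [3 4 0 2]
4 | fire T1 | [5 5 0 1]
5 | fire T1 | [7 6 0 0]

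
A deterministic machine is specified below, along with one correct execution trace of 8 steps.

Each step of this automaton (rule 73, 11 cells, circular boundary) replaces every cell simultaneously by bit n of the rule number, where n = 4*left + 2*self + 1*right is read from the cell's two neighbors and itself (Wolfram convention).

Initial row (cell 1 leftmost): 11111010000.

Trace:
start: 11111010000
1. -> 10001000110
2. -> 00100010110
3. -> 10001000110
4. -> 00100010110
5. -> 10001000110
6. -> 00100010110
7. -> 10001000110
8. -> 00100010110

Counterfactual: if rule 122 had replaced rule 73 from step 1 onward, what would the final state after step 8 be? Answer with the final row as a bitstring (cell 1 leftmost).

01111111100

(re-executing steps 1..8 under rule 122; state before step 1: 11111010000)
1. -> 10001101001
2. -> 11011110111
3. -> 01110011100
4. -> 11011110110
5. -> 11110011111
6. -> 00011110000
7. -> 00110011000
8. -> 01111111100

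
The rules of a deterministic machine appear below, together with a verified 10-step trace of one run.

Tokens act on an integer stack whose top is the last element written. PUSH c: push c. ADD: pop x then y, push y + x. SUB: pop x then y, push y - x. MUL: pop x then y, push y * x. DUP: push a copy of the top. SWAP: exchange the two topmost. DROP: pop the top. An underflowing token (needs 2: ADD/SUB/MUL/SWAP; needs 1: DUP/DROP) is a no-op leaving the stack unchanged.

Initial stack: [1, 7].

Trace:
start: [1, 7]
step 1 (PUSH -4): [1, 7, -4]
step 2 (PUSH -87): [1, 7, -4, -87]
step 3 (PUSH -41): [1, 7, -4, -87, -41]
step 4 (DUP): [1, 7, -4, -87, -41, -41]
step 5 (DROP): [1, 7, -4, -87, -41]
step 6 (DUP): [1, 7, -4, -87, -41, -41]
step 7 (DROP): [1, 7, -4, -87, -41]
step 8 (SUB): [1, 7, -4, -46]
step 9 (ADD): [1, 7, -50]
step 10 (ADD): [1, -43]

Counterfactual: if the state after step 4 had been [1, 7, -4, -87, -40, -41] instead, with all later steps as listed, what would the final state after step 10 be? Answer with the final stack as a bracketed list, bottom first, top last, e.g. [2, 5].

state after step 4 := [1, 7, -4, -87, -40, -41]
step 5 (DROP): [1, 7, -4, -87, -40]
step 6 (DUP): [1, 7, -4, -87, -40, -40]
step 7 (DROP): [1, 7, -4, -87, -40]
step 8 (SUB): [1, 7, -4, -47]
step 9 (ADD): [1, 7, -51]
step 10 (ADD): [1, -44]

[1, -44]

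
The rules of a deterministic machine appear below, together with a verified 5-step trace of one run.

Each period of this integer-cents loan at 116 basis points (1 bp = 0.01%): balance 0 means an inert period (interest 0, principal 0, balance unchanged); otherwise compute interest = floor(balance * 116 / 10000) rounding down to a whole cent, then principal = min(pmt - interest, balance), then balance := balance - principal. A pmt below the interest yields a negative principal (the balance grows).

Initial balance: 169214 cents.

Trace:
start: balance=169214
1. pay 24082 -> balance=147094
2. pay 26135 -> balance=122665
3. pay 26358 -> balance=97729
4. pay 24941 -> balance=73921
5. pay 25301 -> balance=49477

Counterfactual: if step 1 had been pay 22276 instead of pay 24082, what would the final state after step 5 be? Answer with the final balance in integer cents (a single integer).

51370

(re-executing from step 1 with the substitution; state before step 1: balance=169214)
1. pay 22276 -> balance=148900
2. pay 26135 -> balance=124492
3. pay 26358 -> balance=99578
4. pay 24941 -> balance=75792
5. pay 25301 -> balance=51370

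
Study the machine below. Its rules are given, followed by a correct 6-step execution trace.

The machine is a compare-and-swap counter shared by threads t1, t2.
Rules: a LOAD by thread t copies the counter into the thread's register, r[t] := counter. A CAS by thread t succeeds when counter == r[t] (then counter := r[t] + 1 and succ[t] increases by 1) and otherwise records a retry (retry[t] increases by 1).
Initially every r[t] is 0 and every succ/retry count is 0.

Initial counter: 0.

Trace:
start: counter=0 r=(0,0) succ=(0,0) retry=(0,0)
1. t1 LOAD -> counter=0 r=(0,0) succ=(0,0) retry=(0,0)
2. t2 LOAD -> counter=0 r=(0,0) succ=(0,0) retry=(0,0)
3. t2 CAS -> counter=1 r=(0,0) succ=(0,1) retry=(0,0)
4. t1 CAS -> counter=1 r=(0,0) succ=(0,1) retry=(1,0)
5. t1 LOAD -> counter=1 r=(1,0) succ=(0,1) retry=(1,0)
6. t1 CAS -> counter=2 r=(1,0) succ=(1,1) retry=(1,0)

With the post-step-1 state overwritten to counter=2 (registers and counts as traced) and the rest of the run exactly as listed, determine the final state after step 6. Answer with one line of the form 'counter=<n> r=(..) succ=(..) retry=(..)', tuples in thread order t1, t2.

counter=4 r=(3,2) succ=(1,1) retry=(1,0)

state after step 1 := counter=2 r=(0,0) succ=(0,0) retry=(0,0)
2. t2 LOAD -> counter=2 r=(0,2) succ=(0,0) retry=(0,0)
3. t2 CAS -> counter=3 r=(0,2) succ=(0,1) retry=(0,0)
4. t1 CAS -> counter=3 r=(0,2) succ=(0,1) retry=(1,0)
5. t1 LOAD -> counter=3 r=(3,2) succ=(0,1) retry=(1,0)
6. t1 CAS -> counter=4 r=(3,2) succ=(1,1) retry=(1,0)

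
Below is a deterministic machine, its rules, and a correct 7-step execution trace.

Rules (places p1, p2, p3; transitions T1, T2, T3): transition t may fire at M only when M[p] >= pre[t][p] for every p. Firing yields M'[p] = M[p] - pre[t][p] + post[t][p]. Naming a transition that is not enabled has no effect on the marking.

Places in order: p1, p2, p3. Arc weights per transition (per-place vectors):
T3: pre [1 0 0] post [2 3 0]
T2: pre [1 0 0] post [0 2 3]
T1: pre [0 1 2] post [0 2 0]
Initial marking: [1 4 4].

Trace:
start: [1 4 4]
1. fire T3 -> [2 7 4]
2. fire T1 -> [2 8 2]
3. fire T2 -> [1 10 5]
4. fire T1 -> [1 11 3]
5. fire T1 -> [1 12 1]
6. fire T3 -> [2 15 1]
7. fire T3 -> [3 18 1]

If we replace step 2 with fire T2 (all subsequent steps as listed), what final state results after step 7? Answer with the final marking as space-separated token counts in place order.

(re-executing from step 2 with the substitution; state before step 2: [2 7 4])
2. fire T2 -> [1 9 7]
3. fire T2 -> [0 11 10]
4. fire T1 -> [0 12 8]
5. fire T1 -> [0 13 6]
6. fire T3 -> [0 13 6]
7. fire T3 -> [0 13 6]

0 13 6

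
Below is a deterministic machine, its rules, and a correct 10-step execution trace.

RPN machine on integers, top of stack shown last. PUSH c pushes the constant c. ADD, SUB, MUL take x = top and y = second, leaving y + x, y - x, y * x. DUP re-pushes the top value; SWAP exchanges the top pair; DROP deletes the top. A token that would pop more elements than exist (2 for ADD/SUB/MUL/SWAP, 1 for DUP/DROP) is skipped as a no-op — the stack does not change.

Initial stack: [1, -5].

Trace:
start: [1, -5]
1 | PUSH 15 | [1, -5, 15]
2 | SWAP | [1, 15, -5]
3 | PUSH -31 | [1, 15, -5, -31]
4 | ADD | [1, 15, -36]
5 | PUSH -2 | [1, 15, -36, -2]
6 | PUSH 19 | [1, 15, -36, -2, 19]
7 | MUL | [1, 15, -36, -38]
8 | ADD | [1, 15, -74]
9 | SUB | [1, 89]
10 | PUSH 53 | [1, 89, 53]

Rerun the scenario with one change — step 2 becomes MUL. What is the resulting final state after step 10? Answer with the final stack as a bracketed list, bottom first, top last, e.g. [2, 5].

[145, 53]

(re-executing from step 2 with the substitution; state before step 2: [1, -5, 15])
2 | MUL | [1, -75]
3 | PUSH -31 | [1, -75, -31]
4 | ADD | [1, -106]
5 | PUSH -2 | [1, -106, -2]
6 | PUSH 19 | [1, -106, -2, 19]
7 | MUL | [1, -106, -38]
8 | ADD | [1, -144]
9 | SUB | [145]
10 | PUSH 53 | [145, 53]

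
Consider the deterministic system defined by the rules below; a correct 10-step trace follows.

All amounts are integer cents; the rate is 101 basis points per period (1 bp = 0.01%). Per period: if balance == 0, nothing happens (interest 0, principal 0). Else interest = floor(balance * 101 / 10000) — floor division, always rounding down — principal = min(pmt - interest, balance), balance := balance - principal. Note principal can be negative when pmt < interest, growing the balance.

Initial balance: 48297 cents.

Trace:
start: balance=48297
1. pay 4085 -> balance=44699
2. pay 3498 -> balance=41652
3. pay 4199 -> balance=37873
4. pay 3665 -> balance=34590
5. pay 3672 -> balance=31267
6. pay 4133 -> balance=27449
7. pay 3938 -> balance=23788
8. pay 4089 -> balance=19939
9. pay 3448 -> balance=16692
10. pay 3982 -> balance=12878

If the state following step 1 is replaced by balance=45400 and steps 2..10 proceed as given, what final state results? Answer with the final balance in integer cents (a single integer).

13644

state after step 1 := balance=45400
2. pay 3498 -> balance=42360
3. pay 4199 -> balance=38588
4. pay 3665 -> balance=35312
5. pay 3672 -> balance=31996
6. pay 4133 -> balance=28186
7. pay 3938 -> balance=24532
8. pay 4089 -> balance=20690
9. pay 3448 -> balance=17450
10. pay 3982 -> balance=13644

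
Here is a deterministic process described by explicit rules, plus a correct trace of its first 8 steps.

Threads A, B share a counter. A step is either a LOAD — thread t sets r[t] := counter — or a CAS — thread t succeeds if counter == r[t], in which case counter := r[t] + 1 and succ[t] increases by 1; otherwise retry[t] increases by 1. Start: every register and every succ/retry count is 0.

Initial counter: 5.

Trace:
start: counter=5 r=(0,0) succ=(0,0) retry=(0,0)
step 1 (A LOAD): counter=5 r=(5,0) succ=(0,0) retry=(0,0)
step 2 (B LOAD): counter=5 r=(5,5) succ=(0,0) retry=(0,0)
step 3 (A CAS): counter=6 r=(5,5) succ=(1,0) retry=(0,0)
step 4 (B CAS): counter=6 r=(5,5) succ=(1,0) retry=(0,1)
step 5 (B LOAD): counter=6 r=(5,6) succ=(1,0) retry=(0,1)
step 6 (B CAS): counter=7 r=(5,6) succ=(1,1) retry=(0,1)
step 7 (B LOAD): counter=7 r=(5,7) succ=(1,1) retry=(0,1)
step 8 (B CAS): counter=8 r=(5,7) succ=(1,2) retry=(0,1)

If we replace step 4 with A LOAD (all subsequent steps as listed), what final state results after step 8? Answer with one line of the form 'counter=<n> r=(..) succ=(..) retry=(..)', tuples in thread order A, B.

(re-executing from step 4 with the substitution; state before step 4: counter=6 r=(5,5) succ=(1,0) retry=(0,0))
step 4 (A LOAD): counter=6 r=(6,5) succ=(1,0) retry=(0,0)
step 5 (B LOAD): counter=6 r=(6,6) succ=(1,0) retry=(0,0)
step 6 (B CAS): counter=7 r=(6,6) succ=(1,1) retry=(0,0)
step 7 (B LOAD): counter=7 r=(6,7) succ=(1,1) retry=(0,0)
step 8 (B CAS): counter=8 r=(6,7) succ=(1,2) retry=(0,0)

counter=8 r=(6,7) succ=(1,2) retry=(0,0)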